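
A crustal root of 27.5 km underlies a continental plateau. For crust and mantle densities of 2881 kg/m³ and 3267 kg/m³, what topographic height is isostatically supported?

3.68 km

In Airy isostatic equilibrium: ρ_c h = (ρ_m − ρ_c) r.
h = r (ρ_m − ρ_c) / ρ_c = 27.5 km × (3267 − 2881) / 2881 = 3.68 km.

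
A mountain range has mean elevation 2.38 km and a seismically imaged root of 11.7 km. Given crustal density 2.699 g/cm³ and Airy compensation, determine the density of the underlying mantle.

Airy balance: ρ_c h = (ρ_m − ρ_c) r → ρ_m = ρ_c (1 + h/r).
ρ_m = 2.699 × (1 + 2.38 km/11.7 km) = 3.25 g/cm³.

3.25 g/cm³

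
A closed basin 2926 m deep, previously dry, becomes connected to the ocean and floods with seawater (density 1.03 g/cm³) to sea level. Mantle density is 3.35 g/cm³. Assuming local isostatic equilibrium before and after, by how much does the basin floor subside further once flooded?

1300 m

After flooding the water column is d + s deep. Its weight must equal the weight of mantle displaced by the extra subsidence s: (d + s) ρ_w = s ρ_m.
s = d ρ_w / (ρ_m − ρ_w) = 2926 m × 1.03/(3.35 − 1.03) = 1300 m.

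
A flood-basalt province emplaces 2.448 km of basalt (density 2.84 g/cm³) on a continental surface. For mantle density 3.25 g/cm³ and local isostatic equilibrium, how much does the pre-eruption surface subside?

2.14 km

Subaerial loading: s = t ρ_load / ρ_m.
s = 2.448 km × 2.84/3.25 = 2.14 km.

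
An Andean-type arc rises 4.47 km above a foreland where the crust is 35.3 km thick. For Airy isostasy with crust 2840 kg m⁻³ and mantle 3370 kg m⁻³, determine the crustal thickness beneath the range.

63.7 km

Root depth r = h ρ_c / (ρ_m − ρ_c) = 4.47 km × 2840 / 530 = 23.95 km.
Total thickness = T + h + r = 35.3 km + 4.47 km + 23.95 km = 63.7 km.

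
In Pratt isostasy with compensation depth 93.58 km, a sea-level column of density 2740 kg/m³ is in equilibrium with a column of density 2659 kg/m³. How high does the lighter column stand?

2.85 km

ρ_ref D = ρ (D + h) → h = D (ρ_ref − ρ)/ρ.
h = 93.58 km × (2740 − 2659)/2659 = 2.85 km.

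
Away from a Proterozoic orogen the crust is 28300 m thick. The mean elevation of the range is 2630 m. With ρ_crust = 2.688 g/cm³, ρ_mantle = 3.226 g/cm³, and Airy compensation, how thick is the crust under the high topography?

44100 m

Root depth r = h ρ_c / (ρ_m − ρ_c) = 2630 m × 2.688 / 0.538 = 13140 m.
Total thickness = T + h + r = 28300 m + 2630 m + 13140 m = 44100 m.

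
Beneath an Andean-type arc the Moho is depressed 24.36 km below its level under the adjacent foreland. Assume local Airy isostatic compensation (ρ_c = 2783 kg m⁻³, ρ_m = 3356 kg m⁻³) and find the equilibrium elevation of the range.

5.02 km

Isostatic balance requires: ρ_c h = (ρ_m − ρ_c) r.
h = r (ρ_m − ρ_c) / ρ_c = 24.36 km × (3356 − 2783) / 2783 = 5.02 km.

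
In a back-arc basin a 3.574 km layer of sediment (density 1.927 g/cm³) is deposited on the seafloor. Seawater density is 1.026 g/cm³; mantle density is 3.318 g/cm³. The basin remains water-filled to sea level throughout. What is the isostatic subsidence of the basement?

1.4 km

Submarine loading: the sediment displaces seawater, and the subsidence is in turn flooded, so s (ρ_m − ρ_w) = t (ρ_sed − ρ_w).
s = 3.574 km × (1.927 − 1.026) / (3.318 − 1.026) = 1.4 km.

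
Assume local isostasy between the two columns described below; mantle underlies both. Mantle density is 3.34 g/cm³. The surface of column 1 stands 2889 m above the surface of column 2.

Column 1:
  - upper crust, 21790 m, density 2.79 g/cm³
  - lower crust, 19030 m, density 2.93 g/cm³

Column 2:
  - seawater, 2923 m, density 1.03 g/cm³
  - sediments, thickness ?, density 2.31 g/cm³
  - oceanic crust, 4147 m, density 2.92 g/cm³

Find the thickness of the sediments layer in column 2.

1600 m

Take the compensation level at the base of the deeper column (depth z_c below the surface of column 1) and equate Σ ρ_i t_i down to z_c; mantle fills any gap and the z_c terms cancel.
Column 1: 21790×2.79 + 19030×2.93 + (z_c − 40820)×3.34
Column 2: 2889×0 + 2923×1.03 + x×2.31 + 4147×2.92 + (z_c − 2889 − 7070 − x)×3.34
The z_c×3.34 term appears on both sides and cancels. Collect the known terms of each column as K = Σ(ρt)_known − 3.34 × (depth of known layers): K_1 = 116552 − 3.34×40820 = −19786.8; K_2 = 15119.93 − 3.34×(2889 + 7070) = −18143.13.
Balance: K_1 = K_2 − x×(3.34 − 2.31), so x = (K_2 − K_1)/(3.34 − 2.31) = 1643.67/1.03 = 1600 m.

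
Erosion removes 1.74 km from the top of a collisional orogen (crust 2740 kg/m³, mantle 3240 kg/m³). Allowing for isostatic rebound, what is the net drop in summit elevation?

0.269 km

Rebound u = e ρ_c/ρ_m = 1.74 km × 2740/3240 = 1.471 km.
Net surface drop = e − u = 1.74 km − 1.471 km = e (ρ_m − ρ_c)/ρ_m = 0.269 km.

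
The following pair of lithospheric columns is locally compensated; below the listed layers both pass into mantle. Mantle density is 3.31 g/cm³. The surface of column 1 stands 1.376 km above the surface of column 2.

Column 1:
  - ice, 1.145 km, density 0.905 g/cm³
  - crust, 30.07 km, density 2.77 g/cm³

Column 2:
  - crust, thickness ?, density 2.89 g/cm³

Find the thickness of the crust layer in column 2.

34.4 km

Take the compensation level at the base of the deeper column (depth z_c below the surface of column 1) and equate Σ ρ_i t_i down to z_c; mantle fills any gap and the z_c terms cancel.
Column 1: 1.145×0.905 + 30.07×2.77 + (z_c − 31.215)×3.31
Column 2: 1.376×0 + x×2.89 + (z_c − 1.376 − 0 − x)×3.31
The z_c×3.31 term appears on both sides and cancels. Collect the known terms of each column as K = Σ(ρt)_known − 3.31 × (depth of known layers): K_1 = 84.330125 − 3.31×31.215 = −18.991525; K_2 = 0 − 3.31×(1.376 + 0) = −4.55456.
Balance: K_1 = K_2 − x×(3.31 − 2.89), so x = (K_2 − K_1)/(3.31 − 2.89) = 14.437/0.42 = 34.4 km.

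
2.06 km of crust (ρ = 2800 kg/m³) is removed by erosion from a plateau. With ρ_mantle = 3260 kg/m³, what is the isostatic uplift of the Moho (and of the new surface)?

1.77 km

Unloading: uplift u = e ρ_c/ρ_m = 2.06 km × 2800/3260 = 1.77 km.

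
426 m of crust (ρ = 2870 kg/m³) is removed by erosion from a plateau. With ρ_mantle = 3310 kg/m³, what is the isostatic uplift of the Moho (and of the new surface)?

369 m

Unloading: uplift u = e ρ_c/ρ_m = 426 m × 2870/3310 = 369 m.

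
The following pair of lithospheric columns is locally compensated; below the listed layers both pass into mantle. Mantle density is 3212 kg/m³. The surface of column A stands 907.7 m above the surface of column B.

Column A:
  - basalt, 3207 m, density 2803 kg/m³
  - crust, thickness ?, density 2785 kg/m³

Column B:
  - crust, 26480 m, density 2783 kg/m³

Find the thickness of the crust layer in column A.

Take the compensation level at the base of the deeper column (depth z_c below the surface of column A) and equate Σ ρ_i t_i down to z_c; mantle fills any gap and the z_c terms cancel.
Column A: 3207×2803 + x×2785 + (z_c − 3207 − x)×3212
Column B: 907.7×0 + 26480×2783 + (z_c − 907.7 − 26480)×3212
The z_c×3212 term appears on both sides and cancels. Collect the known terms of each column as K = Σ(ρt)_known − 3212 × (depth of known layers): K_A = 8989221 − 3212×3207 = −1311663; K_B = 73693840 − 3212×(907.7 + 26480) = −14275452.4.
Balance: K_A − x×(3212 − 2785) = K_B, so x = (K_A − K_B)/(3212 − 2785) = 12963800/427 = 30400 m.

30400 m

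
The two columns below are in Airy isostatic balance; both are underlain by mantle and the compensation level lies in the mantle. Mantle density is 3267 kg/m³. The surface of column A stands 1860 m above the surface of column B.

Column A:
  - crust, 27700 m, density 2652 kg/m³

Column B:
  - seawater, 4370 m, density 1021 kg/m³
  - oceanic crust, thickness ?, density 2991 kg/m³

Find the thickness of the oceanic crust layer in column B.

Take the compensation level at the base of the deeper column (depth z_c below the surface of column A) and equate Σ ρ_i t_i down to z_c; mantle fills any gap and the z_c terms cancel.
Column A: 27700×2652 + (z_c − 27700)×3267
Column B: 1860×0 + 4370×1021 + x×2991 + (z_c − 1860 − 4370 − x)×3267
The z_c×3267 term appears on both sides and cancels. Collect the known terms of each column as K = Σ(ρt)_known − 3267 × (depth of known layers): K_A = 73460400 − 3267×27700 = −17035500; K_B = 4461770 − 3267×(1860 + 4370) = −15891640.
Balance: K_A = K_B − x×(3267 − 2991), so x = (K_B − K_A)/(3267 − 2991) = 1143860/276 = 4140 m.

4140 m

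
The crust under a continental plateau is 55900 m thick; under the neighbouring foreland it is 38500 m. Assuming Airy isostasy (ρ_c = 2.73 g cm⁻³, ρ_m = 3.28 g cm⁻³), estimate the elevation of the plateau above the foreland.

2920 m

Excess crust Δ = 55900 m − 38500 m = 17400 m, split between elevation h and root r with h + r = Δ.
Airy balance ρ_c h = (ρ_m − ρ_c) r gives r = h ρ_c/(ρ_m − ρ_c), so h (1 + ρ_c/(ρ_m − ρ_c)) = Δ, i.e. h = Δ (ρ_m − ρ_c)/ρ_m.
h = 17400 m × 0.55/3.28 = 2920 m.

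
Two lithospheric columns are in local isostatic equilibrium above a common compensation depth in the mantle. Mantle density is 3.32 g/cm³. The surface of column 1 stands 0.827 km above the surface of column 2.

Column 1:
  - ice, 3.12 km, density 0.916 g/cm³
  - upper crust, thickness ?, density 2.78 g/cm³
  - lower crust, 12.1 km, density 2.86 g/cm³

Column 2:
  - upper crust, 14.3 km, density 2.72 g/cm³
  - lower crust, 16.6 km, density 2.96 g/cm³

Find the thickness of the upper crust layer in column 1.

Take the compensation level at the base of the deeper column (depth z_c below the surface of column 1) and equate Σ ρ_i t_i down to z_c; mantle fills any gap and the z_c terms cancel.
Column 1: 3.12×0.916 + x×2.78 + 12.1×2.86 + (z_c − 15.22 − x)×3.32
Column 2: 0.827×0 + 14.3×2.72 + 16.6×2.96 + (z_c − 0.827 − 30.9)×3.32
The z_c×3.32 term appears on both sides and cancels. Collect the known terms of each column as K = Σ(ρt)_known − 3.32 × (depth of known layers): K_1 = 37.46392 − 3.32×15.22 = −13.06648; K_2 = 88.032 − 3.32×(0.827 + 30.9) = −17.30164.
Balance: K_1 − x×(3.32 − 2.78) = K_2, so x = (K_1 − K_2)/(3.32 − 2.78) = 4.23516/0.54 = 7.84 km.

7.84 km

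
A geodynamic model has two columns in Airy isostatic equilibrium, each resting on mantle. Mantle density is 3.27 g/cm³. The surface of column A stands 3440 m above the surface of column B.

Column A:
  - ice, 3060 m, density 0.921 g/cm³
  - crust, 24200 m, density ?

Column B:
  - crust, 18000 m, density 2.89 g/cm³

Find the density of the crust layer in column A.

Take the compensation level at the base of the deeper column (depth z_c below the surface of column A) and equate Σ ρ_i t_i down to z_c; mantle fills any gap and the z_c terms cancel.
Column A: 3060×0.921 + 24200×ρ + (z_c − 27260)×3.27
Column B: 3440×0 + 18000×2.89 + (z_c − 3440 − 18000)×3.27
The z_c×3.27 term appears on both sides and cancels. Collect the known terms of each column as K = Σ(ρt)_known − 3.27 × (depth of known layers): K_A = 2818.26 − 3.27×27260 = −86321.94; K_B = 52020 − 3.27×(3440 + 18000) = −18088.8.
Balance: K_A + 24200×ρ = K_B, so ρ = (K_B − K_A)/24200 = 68233.1/24200 = 2.82 g/cm³.

2.82 g/cm³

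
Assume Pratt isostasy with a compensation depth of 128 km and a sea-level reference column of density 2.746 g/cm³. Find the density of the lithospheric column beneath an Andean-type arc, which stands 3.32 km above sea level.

Pratt balance: ρ_ref D = ρ (D + h).
ρ = ρ_ref D/(D + h) = 2.746 × 128 km/(128 km + 3.32 km) = 2.68 g/cm³.

2.68 g/cm³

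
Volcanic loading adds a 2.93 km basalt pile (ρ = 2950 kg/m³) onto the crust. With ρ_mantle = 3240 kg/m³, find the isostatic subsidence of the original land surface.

Subaerial loading: s = t ρ_load / ρ_m.
s = 2.93 km × 2950/3240 = 2.67 km.

2.67 km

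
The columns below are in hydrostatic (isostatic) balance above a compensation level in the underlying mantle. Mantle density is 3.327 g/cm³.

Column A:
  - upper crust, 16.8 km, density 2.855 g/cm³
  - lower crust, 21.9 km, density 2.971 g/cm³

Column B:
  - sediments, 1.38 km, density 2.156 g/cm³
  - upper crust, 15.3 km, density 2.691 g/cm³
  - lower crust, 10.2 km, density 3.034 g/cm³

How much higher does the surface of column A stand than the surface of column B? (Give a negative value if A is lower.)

0.418 km

For any compensation level in the mantle, the mantle terms cancel and isostasy reduces to e = (Σt_A − Σt_B) − (Σ(ρt)_A − Σ(ρt)_B) / ρ_m.
Σt_A = 38.7 km; Σt_B = 26.88 km; Σ(ρt)_A = 113.0289; Σ(ρt)_B = 75.09438 (in km·g/cm³).
e = (38.7 − 26.88) − (113.0289 − 75.09438) / 3.327 = 0.418 km.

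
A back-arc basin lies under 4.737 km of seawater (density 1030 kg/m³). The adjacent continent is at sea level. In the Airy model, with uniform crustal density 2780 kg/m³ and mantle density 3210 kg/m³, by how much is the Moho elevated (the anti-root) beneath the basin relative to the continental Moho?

In Airy isostatic equilibrium: replacing crust with seawater at the top is compensated by replacing crust with mantle at the base: d (ρ_c − ρ_w) = a (ρ_m − ρ_c).
a = d (ρ_c − ρ_w)/(ρ_m − ρ_c) = 4.737 km × 1750/430 = 19.3 km.

19.3 km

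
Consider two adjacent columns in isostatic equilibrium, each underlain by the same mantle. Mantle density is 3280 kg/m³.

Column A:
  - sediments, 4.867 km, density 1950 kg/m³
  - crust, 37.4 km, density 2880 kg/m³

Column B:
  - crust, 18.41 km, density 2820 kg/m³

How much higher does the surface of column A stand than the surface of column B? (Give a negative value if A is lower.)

3.95 km

For any compensation level in the mantle, the mantle terms cancel and isostasy reduces to e = (Σt_A − Σt_B) − (Σ(ρt)_A − Σ(ρt)_B) / ρ_m.
Σt_A = 42.267 km; Σt_B = 18.41 km; Σ(ρt)_A = 117202.65; Σ(ρt)_B = 51916.2 (in km·kg/m³).
e = (42.267 − 18.41) − (117202.65 − 51916.2) / 3280 = 3.95 km.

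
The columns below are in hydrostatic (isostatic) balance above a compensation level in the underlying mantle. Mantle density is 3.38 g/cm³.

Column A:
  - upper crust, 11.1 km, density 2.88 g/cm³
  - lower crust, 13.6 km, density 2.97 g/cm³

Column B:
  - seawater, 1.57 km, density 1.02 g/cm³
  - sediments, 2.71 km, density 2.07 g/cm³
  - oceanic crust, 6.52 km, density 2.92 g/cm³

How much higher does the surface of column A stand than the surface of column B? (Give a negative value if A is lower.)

0.258 km

For any compensation level in the mantle, the mantle terms cancel and isostasy reduces to e = (Σt_A − Σt_B) − (Σ(ρt)_A − Σ(ρt)_B) / ρ_m.
Σt_A = 24.7 km; Σt_B = 10.8 km; Σ(ρt)_A = 72.36; Σ(ρt)_B = 26.2495 (in km·g/cm³).
e = (24.7 − 10.8) − (72.36 − 26.2495) / 3.38 = 0.258 km.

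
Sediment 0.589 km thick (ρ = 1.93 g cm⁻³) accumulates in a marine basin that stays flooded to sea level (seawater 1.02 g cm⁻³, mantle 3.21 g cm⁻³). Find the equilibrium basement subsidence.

0.245 km

Submarine loading: the sediment displaces seawater, and the subsidence is in turn flooded, so s (ρ_m − ρ_w) = t (ρ_sed − ρ_w).
s = 0.589 km × (1.93 − 1.02) / (3.21 − 1.02) = 0.245 km.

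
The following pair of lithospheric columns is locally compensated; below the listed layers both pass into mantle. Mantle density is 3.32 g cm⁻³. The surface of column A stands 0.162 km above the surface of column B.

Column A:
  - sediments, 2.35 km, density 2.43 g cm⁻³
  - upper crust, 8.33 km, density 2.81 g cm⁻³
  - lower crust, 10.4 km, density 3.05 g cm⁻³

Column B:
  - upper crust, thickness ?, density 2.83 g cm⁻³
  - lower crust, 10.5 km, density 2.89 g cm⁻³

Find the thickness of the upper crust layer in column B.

8.36 km

Take the compensation level at the base of the deeper column (depth z_c below the surface of column A) and equate Σ ρ_i t_i down to z_c; mantle fills any gap and the z_c terms cancel.
Column A: 2.35×2.43 + 8.33×2.81 + 10.4×3.05 + (z_c − 21.08)×3.32
Column B: 0.162×0 + x×2.83 + 10.5×2.89 + (z_c − 0.162 − 10.5 − x)×3.32
The z_c×3.32 term appears on both sides and cancels. Collect the known terms of each column as K = Σ(ρt)_known − 3.32 × (depth of known layers): K_A = 60.8378 − 3.32×21.08 = −9.1478; K_B = 30.345 − 3.32×(0.162 + 10.5) = −5.05284.
Balance: K_A = K_B − x×(3.32 − 2.83), so x = (K_B − K_A)/(3.32 − 2.83) = 4.09496/0.49 = 8.36 km.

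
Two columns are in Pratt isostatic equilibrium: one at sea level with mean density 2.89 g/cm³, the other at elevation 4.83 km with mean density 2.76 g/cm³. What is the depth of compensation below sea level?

103 km

ρ_ref D = ρ (D + h) → D (ρ_ref − ρ) = ρ h.
D = ρ h/(ρ_ref − ρ) = 2.76 × 4.83 km/(2.89 − 2.76) = 103 km.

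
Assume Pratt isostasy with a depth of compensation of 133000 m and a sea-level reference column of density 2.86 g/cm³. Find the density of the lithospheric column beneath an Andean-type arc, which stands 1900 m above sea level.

2.82 g/cm³

Pratt balance: ρ_ref D = ρ (D + h).
ρ = ρ_ref D/(D + h) = 2.86 × 133000 m/(133000 m + 1900 m) = 2.82 g/cm³.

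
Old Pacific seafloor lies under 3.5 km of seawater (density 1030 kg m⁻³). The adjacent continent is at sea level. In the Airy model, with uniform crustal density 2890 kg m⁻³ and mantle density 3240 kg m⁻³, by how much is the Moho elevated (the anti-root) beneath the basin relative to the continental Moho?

In Airy isostatic equilibrium: replacing crust with seawater at the top is compensated by replacing crust with mantle at the base: d (ρ_c − ρ_w) = a (ρ_m − ρ_c).
a = d (ρ_c − ρ_w)/(ρ_m − ρ_c) = 3.5 km × 1860/350 = 18.6 km.

18.6 km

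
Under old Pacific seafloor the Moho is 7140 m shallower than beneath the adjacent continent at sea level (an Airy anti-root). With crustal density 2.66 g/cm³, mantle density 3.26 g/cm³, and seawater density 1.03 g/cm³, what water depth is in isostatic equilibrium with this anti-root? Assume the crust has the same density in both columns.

Replacing a thickness d of crust by seawater at the top must be balanced by replacing crust with mantle at the base: d (ρ_c − ρ_w) = a (ρ_m − ρ_c).
d = a (ρ_m − ρ_c)/(ρ_c − ρ_w) = 7140 m × 0.6/1.63 = 2630 m.

2630 m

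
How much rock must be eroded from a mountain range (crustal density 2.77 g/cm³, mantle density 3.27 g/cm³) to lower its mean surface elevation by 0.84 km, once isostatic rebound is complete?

5.49 km

Net drop Δ = e − u = e − e ρ_c/ρ_m = e (ρ_m − ρ_c)/ρ_m.
e = Δ ρ_m/(ρ_m − ρ_c) = 0.84 km × 3.27/0.5 = 5.49 km.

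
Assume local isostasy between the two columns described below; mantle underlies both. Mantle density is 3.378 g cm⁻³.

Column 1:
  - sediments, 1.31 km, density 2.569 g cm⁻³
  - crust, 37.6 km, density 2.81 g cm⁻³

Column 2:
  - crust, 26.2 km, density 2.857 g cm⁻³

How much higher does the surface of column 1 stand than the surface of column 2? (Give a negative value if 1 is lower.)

2.6 km

For any compensation level in the mantle, the mantle terms cancel and isostasy reduces to e = (Σt_1 − Σt_2) − (Σ(ρt)_1 − Σ(ρt)_2) / ρ_m.
Σt_1 = 38.91 km; Σt_2 = 26.2 km; Σ(ρt)_1 = 109.02139; Σ(ρt)_2 = 74.8534 (in km·g cm⁻³).
e = (38.91 − 26.2) − (109.02139 − 74.8534) / 3.378 = 2.6 km.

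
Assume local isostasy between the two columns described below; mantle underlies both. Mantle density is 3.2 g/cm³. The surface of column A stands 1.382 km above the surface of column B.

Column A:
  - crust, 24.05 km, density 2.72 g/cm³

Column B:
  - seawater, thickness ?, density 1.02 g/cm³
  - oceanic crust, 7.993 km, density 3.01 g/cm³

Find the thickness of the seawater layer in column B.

2.57 km

Take the compensation level at the base of the deeper column (depth z_c below the surface of column A) and equate Σ ρ_i t_i down to z_c; mantle fills any gap and the z_c terms cancel.
Column A: 24.05×2.72 + (z_c − 24.05)×3.2
Column B: 1.382×0 + x×1.02 + 7.993×3.01 + (z_c − 1.382 − 7.993 − x)×3.2
The z_c×3.2 term appears on both sides and cancels. Collect the known terms of each column as K = Σ(ρt)_known − 3.2 × (depth of known layers): K_A = 65.416 − 3.2×24.05 = −11.544; K_B = 24.05893 − 3.2×(1.382 + 7.993) = −5.94107.
Balance: K_A = K_B − x×(3.2 − 1.02), so x = (K_B − K_A)/(3.2 − 1.02) = 5.60293/2.18 = 2.57 km.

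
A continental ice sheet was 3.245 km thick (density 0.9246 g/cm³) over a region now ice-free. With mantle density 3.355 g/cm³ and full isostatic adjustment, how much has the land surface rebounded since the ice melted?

0.894 km

Removing the load lets mantle flow back in; uplift u satisfies ρ_ice t = ρ_m u.
u = t ρ_ice/ρ_m = 3.245 km × 0.9246/3.355 = 0.894 km.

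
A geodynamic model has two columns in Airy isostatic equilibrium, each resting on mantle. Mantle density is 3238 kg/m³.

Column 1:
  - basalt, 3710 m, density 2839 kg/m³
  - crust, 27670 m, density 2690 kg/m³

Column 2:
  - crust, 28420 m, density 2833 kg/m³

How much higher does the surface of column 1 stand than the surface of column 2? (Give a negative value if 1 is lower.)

For any compensation level in the mantle, the mantle terms cancel and isostasy reduces to e = (Σt_1 − Σt_2) − (Σ(ρt)_1 − Σ(ρt)_2) / ρ_m.
Σt_1 = 31380 m; Σt_2 = 28420 m; Σ(ρt)_1 = 84964990; Σ(ρt)_2 = 80513860 (in m·kg/m³).
e = (31380 − 28420) − (84964990 − 80513860) / 3238 = 1590 m.

1590 m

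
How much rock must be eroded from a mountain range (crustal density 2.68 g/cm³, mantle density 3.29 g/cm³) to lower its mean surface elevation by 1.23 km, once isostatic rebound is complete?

Net drop Δ = e − u = e − e ρ_c/ρ_m = e (ρ_m − ρ_c)/ρ_m.
e = Δ ρ_m/(ρ_m − ρ_c) = 1.23 km × 3.29/0.61 = 6.63 km.

6.63 km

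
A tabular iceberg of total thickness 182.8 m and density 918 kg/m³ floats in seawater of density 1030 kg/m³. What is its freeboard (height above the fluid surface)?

Floating equilibrium: submerged depth d = t ρ_obj/ρ_fluid = 182.8 m × 918/1030 = 162.9 m.
Freeboard = t − d = 182.8 m − 162.9 m = 19.9 m.

19.9 m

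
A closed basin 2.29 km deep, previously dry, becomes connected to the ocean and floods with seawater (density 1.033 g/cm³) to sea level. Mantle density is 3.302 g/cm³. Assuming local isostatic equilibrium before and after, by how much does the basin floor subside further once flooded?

After flooding the water column is d + s deep. Its weight must equal the weight of mantle displaced by the extra subsidence s: (d + s) ρ_w = s ρ_m.
s = d ρ_w / (ρ_m − ρ_w) = 2.29 km × 1.033/(3.302 − 1.033) = 1.04 km.

1.04 km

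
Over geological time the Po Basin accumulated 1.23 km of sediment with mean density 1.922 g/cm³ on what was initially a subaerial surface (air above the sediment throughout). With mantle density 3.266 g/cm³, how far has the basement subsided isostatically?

Subaerial load: s = t ρ_sed / ρ_m = 1.23 km × 1.922/3.266 = 0.724 km.

0.724 km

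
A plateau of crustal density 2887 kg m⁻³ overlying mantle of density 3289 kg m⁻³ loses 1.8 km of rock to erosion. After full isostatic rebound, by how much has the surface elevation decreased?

Rebound u = e ρ_c/ρ_m = 1.8 km × 2887/3289 = 1.58 km.
Net surface drop = e − u = 1.8 km − 1.58 km = e (ρ_m − ρ_c)/ρ_m = 0.22 km.

0.22 km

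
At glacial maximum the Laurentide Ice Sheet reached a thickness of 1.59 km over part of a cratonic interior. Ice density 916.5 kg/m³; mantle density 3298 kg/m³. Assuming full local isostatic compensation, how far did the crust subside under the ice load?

0.442 km

Isostatic balance requires: the ice load ρ_ice t is balanced by mantle displaced below, ρ_m s.
s = t ρ_ice / ρ_m = 1.59 km × 916.5/3298 = 0.442 km.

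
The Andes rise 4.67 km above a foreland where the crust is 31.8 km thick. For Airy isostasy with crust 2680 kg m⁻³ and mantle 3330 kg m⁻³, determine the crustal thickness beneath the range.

55.7 km

Root depth r = h ρ_c / (ρ_m − ρ_c) = 4.67 km × 2680 / 650 = 19.25 km.
Total thickness = T + h + r = 31.8 km + 4.67 km + 19.25 km = 55.7 km.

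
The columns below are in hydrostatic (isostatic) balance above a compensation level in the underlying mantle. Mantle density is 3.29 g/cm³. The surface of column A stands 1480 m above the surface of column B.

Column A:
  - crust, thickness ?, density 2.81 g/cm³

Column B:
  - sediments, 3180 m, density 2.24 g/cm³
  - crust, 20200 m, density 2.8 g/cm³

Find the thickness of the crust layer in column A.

37700 m

Take the compensation level at the base of the deeper column (depth z_c below the surface of column A) and equate Σ ρ_i t_i down to z_c; mantle fills any gap and the z_c terms cancel.
Column A: x×2.81 + (z_c − 0 − x)×3.29
Column B: 1480×0 + 3180×2.24 + 20200×2.8 + (z_c − 1480 − 23380)×3.29
The z_c×3.29 term appears on both sides and cancels. Collect the known terms of each column as K = Σ(ρt)_known − 3.29 × (depth of known layers): K_A = 0 − 3.29×0 = 0; K_B = 63683.2 − 3.29×(1480 + 23380) = −18106.2.
Balance: K_A − x×(3.29 − 2.81) = K_B, so x = (K_A − K_B)/(3.29 − 2.81) = 18106.2/0.48 = 37700 m.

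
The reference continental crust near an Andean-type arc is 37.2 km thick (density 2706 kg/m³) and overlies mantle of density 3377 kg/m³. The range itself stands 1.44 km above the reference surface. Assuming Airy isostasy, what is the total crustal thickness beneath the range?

44.4 km

Root depth r = h ρ_c / (ρ_m − ρ_c) = 1.44 km × 2706 / 671 = 5.807 km.
Total thickness = T + h + r = 37.2 km + 1.44 km + 5.807 km = 44.4 km.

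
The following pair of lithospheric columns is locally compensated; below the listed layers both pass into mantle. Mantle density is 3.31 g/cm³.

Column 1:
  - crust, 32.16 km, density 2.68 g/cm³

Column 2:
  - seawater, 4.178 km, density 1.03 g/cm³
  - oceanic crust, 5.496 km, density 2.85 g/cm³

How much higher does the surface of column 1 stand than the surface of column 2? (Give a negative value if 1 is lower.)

2.48 km

For any compensation level in the mantle, the mantle terms cancel and isostasy reduces to e = (Σt_1 − Σt_2) − (Σ(ρt)_1 − Σ(ρt)_2) / ρ_m.
Σt_1 = 32.16 km; Σt_2 = 9.674 km; Σ(ρt)_1 = 86.1888; Σ(ρt)_2 = 19.96694 (in km·g/cm³).
e = (32.16 − 9.674) − (86.1888 − 19.96694) / 3.31 = 2.48 km.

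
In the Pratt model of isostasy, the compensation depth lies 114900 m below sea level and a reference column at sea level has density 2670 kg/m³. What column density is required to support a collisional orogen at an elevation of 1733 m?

2630 kg/m³

Pratt balance: ρ_ref D = ρ (D + h).
ρ = ρ_ref D/(D + h) = 2670 × 114900 m/(114900 m + 1733 m) = 2630 kg/m³.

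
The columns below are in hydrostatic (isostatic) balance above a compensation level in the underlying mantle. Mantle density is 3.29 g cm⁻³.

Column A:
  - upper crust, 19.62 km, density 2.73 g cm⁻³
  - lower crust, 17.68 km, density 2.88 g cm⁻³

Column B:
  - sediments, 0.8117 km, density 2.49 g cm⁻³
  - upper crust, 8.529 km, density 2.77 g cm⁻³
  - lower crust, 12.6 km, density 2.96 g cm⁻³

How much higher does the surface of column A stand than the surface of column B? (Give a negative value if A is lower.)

For any compensation level in the mantle, the mantle terms cancel and isostasy reduces to e = (Σt_A − Σt_B) − (Σ(ρt)_A − Σ(ρt)_B) / ρ_m.
Σt_A = 37.3 km; Σt_B = 21.9407 km; Σ(ρt)_A = 104.481; Σ(ρt)_B = 62.942463 (in km·g cm⁻³).
e = (37.3 − 21.9407) − (104.481 − 62.942463) / 3.29 = 2.73 km.

2.73 km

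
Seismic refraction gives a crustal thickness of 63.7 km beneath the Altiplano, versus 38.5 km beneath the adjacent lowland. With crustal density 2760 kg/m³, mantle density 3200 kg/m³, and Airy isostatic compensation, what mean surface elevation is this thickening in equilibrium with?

3.46 km

Excess crust Δ = 63.7 km − 38.5 km = 25.2 km, split between elevation h and root r with h + r = Δ.
Airy balance ρ_c h = (ρ_m − ρ_c) r gives r = h ρ_c/(ρ_m − ρ_c), so h (1 + ρ_c/(ρ_m − ρ_c)) = Δ, i.e. h = Δ (ρ_m − ρ_c)/ρ_m.
h = 25.2 km × 440/3200 = 3.46 km.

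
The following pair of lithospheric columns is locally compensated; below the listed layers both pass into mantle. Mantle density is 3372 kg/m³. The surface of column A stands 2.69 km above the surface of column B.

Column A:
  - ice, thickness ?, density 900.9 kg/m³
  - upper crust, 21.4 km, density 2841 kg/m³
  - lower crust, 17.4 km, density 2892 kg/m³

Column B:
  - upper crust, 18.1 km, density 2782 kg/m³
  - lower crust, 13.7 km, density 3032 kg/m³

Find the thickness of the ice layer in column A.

1.9 km

Take the compensation level at the base of the deeper column (depth z_c below the surface of column A) and equate Σ ρ_i t_i down to z_c; mantle fills any gap and the z_c terms cancel.
Column A: x×900.9 + 21.4×2841 + 17.4×2892 + (z_c − 38.8 − x)×3372
Column B: 2.69×0 + 18.1×2782 + 13.7×3032 + (z_c − 2.69 − 31.8)×3372
The z_c×3372 term appears on both sides and cancels. Collect the known terms of each column as K = Σ(ρt)_known − 3372 × (depth of known layers): K_A = 111118.2 − 3372×38.8 = −19715.4; K_B = 91892.6 − 3372×(2.69 + 31.8) = −24407.68.
Balance: K_A − x×(3372 − 900.9) = K_B, so x = (K_A − K_B)/(3372 − 900.9) = 4692.28/2471.1 = 1.9 km.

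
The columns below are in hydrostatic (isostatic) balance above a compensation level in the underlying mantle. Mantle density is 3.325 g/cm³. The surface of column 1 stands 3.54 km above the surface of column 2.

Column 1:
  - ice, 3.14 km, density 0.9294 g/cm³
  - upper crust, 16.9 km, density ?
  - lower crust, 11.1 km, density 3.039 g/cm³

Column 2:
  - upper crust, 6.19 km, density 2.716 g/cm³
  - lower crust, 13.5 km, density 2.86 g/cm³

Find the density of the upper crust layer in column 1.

Take the compensation level at the base of the deeper column (depth z_c below the surface of column 1) and equate Σ ρ_i t_i down to z_c; mantle fills any gap and the z_c terms cancel.
Column 1: 3.14×0.9294 + 16.9×ρ + 11.1×3.039 + (z_c − 31.14)×3.325
Column 2: 3.54×0 + 6.19×2.716 + 13.5×2.86 + (z_c − 3.54 − 19.69)×3.325
The z_c×3.325 term appears on both sides and cancels. Collect the known terms of each column as K = Σ(ρt)_known − 3.325 × (depth of known layers): K_1 = 36.651216 − 3.325×31.14 = −66.889284; K_2 = 55.42204 − 3.325×(3.54 + 19.69) = −21.81771.
Balance: K_1 + 16.9×ρ = K_2, so ρ = (K_2 − K_1)/16.9 = 45.0716/16.9 = 2.67 g/cm³.

2.67 g/cm³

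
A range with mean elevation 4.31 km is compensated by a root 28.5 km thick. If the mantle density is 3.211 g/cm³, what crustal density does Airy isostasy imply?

ρ_c h = (ρ_m − ρ_c) r → ρ_c (h + r) = ρ_m r → ρ_c = ρ_m r / (h + r).
ρ_c = 3.211 × 28.5 km / (4.31 km + 28.5 km) = 2.79 g/cm³.

2.79 g/cm³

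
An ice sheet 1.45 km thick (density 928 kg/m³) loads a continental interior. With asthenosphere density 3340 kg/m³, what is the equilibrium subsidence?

For local isostatic compensation: the ice load ρ_ice t is balanced by mantle displaced below, ρ_m s.
s = t ρ_ice / ρ_m = 1.45 km × 928/3340 = 0.403 km.

0.403 km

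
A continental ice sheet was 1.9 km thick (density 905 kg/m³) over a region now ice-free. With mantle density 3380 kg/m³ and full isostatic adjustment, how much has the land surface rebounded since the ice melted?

Removing the load lets mantle flow back in; uplift u satisfies ρ_ice t = ρ_m u.
u = t ρ_ice/ρ_m = 1.9 km × 905/3380 = 0.509 km.

0.509 km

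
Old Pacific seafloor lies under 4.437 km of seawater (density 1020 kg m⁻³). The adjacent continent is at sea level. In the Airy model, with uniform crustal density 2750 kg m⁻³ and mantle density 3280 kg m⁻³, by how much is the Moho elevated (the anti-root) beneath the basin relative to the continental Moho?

Isostatic balance requires: replacing crust with seawater at the top is compensated by replacing crust with mantle at the base: d (ρ_c − ρ_w) = a (ρ_m − ρ_c).
a = d (ρ_c − ρ_w)/(ρ_m − ρ_c) = 4.437 km × 1730/530 = 14.5 km.

14.5 km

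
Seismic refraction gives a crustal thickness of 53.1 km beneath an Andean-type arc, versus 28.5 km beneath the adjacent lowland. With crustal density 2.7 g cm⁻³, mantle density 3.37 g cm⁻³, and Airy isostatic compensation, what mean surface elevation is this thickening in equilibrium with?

4.89 km

Excess crust Δ = 53.1 km − 28.5 km = 24.6 km, split between elevation h and root r with h + r = Δ.
Airy balance ρ_c h = (ρ_m − ρ_c) r gives r = h ρ_c/(ρ_m − ρ_c), so h (1 + ρ_c/(ρ_m − ρ_c)) = Δ, i.e. h = Δ (ρ_m − ρ_c)/ρ_m.
h = 24.6 km × 0.67/3.37 = 4.89 km.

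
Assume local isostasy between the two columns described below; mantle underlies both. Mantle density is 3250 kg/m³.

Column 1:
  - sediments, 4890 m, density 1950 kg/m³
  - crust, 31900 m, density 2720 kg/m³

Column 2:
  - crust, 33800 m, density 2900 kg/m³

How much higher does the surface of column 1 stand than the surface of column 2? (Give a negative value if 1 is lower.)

For any compensation level in the mantle, the mantle terms cancel and isostasy reduces to e = (Σt_1 − Σt_2) − (Σ(ρt)_1 − Σ(ρt)_2) / ρ_m.
Σt_1 = 36790 m; Σt_2 = 33800 m; Σ(ρt)_1 = 96303500; Σ(ρt)_2 = 98020000 (in m·kg/m³).
e = (36790 − 33800) − (96303500 − 98020000) / 3250 = 3520 m.

3520 m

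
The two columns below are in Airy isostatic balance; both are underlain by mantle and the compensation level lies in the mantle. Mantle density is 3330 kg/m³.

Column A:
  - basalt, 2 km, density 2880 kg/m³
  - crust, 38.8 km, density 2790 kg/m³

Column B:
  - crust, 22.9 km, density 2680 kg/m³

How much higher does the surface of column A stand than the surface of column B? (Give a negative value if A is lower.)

2.09 km

For any compensation level in the mantle, the mantle terms cancel and isostasy reduces to e = (Σt_A − Σt_B) − (Σ(ρt)_A − Σ(ρt)_B) / ρ_m.
Σt_A = 40.8 km; Σt_B = 22.9 km; Σ(ρt)_A = 114012; Σ(ρt)_B = 61372 (in km·kg/m³).
e = (40.8 − 22.9) − (114012 − 61372) / 3330 = 2.09 km.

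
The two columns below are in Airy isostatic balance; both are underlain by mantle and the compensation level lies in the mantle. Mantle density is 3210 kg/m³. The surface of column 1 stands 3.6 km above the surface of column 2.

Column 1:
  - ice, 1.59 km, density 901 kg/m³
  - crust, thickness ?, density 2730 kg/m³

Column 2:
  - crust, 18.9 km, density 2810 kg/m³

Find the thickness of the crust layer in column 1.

32.2 km

Take the compensation level at the base of the deeper column (depth z_c below the surface of column 1) and equate Σ ρ_i t_i down to z_c; mantle fills any gap and the z_c terms cancel.
Column 1: 1.59×901 + x×2730 + (z_c − 1.59 − x)×3210
Column 2: 3.6×0 + 18.9×2810 + (z_c − 3.6 − 18.9)×3210
The z_c×3210 term appears on both sides and cancels. Collect the known terms of each column as K = Σ(ρt)_known − 3210 × (depth of known layers): K_1 = 1432.59 − 3210×1.59 = −3671.31; K_2 = 53109 − 3210×(3.6 + 18.9) = −19116.
Balance: K_1 − x×(3210 − 2730) = K_2, so x = (K_1 − K_2)/(3210 − 2730) = 15444.7/480 = 32.2 km.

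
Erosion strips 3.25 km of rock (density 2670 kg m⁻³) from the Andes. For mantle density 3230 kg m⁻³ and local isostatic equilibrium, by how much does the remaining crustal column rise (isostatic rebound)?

Unloading: uplift u = e ρ_c/ρ_m = 3.25 km × 2670/3230 = 2.69 km.

2.69 km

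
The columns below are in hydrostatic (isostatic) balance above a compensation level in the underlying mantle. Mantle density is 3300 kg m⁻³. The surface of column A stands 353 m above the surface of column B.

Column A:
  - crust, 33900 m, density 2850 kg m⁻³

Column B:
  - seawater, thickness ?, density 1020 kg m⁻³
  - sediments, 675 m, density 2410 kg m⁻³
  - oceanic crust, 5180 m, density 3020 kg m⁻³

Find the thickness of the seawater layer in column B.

Take the compensation level at the base of the deeper column (depth z_c below the surface of column A) and equate Σ ρ_i t_i down to z_c; mantle fills any gap and the z_c terms cancel.
Column A: 33900×2850 + (z_c − 33900)×3300
Column B: 353×0 + x×1020 + 675×2410 + 5180×3020 + (z_c − 353 − 5855 − x)×3300
The z_c×3300 term appears on both sides and cancels. Collect the known terms of each column as K = Σ(ρt)_known − 3300 × (depth of known layers): K_A = 96615000 − 3300×33900 = −15255000; K_B = 17270350 − 3300×(353 + 5855) = −3216050.
Balance: K_A = K_B − x×(3300 − 1020), so x = (K_B − K_A)/(3300 − 1020) = 12039000/2280 = 5280 m.

5280 m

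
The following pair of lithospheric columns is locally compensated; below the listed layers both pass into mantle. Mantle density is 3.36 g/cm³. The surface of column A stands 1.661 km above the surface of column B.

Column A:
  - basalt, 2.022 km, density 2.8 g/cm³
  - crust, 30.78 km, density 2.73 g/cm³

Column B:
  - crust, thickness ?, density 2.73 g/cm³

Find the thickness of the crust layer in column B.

23.7 km

Take the compensation level at the base of the deeper column (depth z_c below the surface of column A) and equate Σ ρ_i t_i down to z_c; mantle fills any gap and the z_c terms cancel.
Column A: 2.022×2.8 + 30.78×2.73 + (z_c − 32.802)×3.36
Column B: 1.661×0 + x×2.73 + (z_c − 1.661 − 0 − x)×3.36
The z_c×3.36 term appears on both sides and cancels. Collect the known terms of each column as K = Σ(ρt)_known − 3.36 × (depth of known layers): K_A = 89.691 − 3.36×32.802 = −20.52372; K_B = 0 − 3.36×(1.661 + 0) = −5.58096.
Balance: K_A = K_B − x×(3.36 − 2.73), so x = (K_B − K_A)/(3.36 − 2.73) = 14.9428/0.63 = 23.7 km.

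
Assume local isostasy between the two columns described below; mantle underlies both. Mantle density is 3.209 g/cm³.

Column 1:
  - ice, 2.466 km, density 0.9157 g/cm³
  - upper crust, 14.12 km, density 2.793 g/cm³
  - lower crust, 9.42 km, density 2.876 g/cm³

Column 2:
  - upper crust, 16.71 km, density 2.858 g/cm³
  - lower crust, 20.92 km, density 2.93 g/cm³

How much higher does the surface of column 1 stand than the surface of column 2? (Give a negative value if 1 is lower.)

0.924 km

For any compensation level in the mantle, the mantle terms cancel and isostasy reduces to e = (Σt_1 − Σt_2) − (Σ(ρt)_1 − Σ(ρt)_2) / ρ_m.
Σt_1 = 26.006 km; Σt_2 = 37.63 km; Σ(ρt)_1 = 68.7871962; Σ(ρt)_2 = 109.05278 (in km·g/cm³).
e = (26.006 − 37.63) − (68.7871962 − 109.05278) / 3.209 = 0.924 km.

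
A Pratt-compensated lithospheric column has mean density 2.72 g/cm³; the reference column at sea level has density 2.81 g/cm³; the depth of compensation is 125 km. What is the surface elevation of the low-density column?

ρ_ref D = ρ (D + h) → h = D (ρ_ref − ρ)/ρ.
h = 125 km × (2.81 − 2.72)/2.72 = 4.14 km.

4.14 km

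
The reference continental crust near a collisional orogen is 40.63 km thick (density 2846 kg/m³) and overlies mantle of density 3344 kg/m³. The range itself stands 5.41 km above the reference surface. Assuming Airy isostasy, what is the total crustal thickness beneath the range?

77 km

Root depth r = h ρ_c / (ρ_m − ρ_c) = 5.41 km × 2846 / 498 = 30.92 km.
Total thickness = T + h + r = 40.63 km + 5.41 km + 30.92 km = 77 km.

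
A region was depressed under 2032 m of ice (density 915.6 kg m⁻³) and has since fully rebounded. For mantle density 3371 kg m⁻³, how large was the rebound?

552 m

Removing the load lets mantle flow back in; uplift u satisfies ρ_ice t = ρ_m u.
u = t ρ_ice/ρ_m = 2032 m × 915.6/3371 = 552 m.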